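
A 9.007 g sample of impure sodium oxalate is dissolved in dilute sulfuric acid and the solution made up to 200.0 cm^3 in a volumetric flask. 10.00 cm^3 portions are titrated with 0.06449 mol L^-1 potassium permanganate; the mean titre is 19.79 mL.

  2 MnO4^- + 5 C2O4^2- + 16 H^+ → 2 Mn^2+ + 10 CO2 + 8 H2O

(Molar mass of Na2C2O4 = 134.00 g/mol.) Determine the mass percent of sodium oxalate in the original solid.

n(KMnO4) per titration = 0.01979 × 0.06449 = 1.276 × 10^-3 mol
From the 5:2 ratio, n(Na2C2O4) in each aliquot = 5/2 × 1.276 × 10^-3 = 3.191 × 10^-3 mol
n(Na2C2O4) in the whole flask = 3.191 × 10^-3 × 200.0/10.00 = 0.06381 mol
mass of Na2C2O4 = 0.06381 × 134.00 = 8.551 g
% Na2C2O4 = 8.551 / 9.007 × 100 = 94.94 %

94.94 %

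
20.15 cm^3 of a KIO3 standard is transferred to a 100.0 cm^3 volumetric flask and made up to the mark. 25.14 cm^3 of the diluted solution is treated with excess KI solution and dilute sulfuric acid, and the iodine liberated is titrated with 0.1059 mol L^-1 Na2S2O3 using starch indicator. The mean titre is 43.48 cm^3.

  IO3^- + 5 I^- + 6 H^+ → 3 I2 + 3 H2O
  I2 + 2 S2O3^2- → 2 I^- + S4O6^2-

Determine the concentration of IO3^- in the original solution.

0.1515 mol/L

n(S2O3^2-) = 0.04348 × 0.1059 = 4.605 × 10^-3 mol
n(I2) = n(S2O3^2-)/2 = 2.302 × 10^-3 mol
From the 1:3 ratio, n(IO3^-) in the aliquot = 1/3 × 2.302 × 10^-3 = 7.674 × 10^-4 mol
[IO3^-]_dilute = 7.674 × 10^-4 / 0.02514 = 0.03053 mol/L
[IO3^-]_original = 0.03053 × 100.0/20.15 = 0.1515 mol/L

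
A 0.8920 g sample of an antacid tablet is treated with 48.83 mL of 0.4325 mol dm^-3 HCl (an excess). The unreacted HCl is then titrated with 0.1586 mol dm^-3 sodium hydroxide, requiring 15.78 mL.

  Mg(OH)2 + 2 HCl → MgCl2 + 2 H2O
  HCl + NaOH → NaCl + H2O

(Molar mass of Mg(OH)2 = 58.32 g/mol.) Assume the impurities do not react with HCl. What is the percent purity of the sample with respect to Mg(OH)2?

60.86 %

n(HCl) added = 0.04883 × 0.4325 = 0.02112 mol
n(NaOH) used in back-titration = 0.01578 × 0.1586 = 2.503 × 10^-3 mol
n(HCl) left over = 2.503 × 10^-3 mol (1:1 ratio)
n(HCl) consumed by analyte = 0.02112 − 2.503 × 10^-3 = 0.01862 mol
From the 1:2 ratio, n(Mg(OH)2) = 1/2 × 0.01862 = 9.308 × 10^-3 mol
mass of Mg(OH)2 = 9.308 × 10^-3 × 58.32 = 0.5429 g
% Mg(OH)2 = 0.5429 / 0.8920 × 100 = 60.86 %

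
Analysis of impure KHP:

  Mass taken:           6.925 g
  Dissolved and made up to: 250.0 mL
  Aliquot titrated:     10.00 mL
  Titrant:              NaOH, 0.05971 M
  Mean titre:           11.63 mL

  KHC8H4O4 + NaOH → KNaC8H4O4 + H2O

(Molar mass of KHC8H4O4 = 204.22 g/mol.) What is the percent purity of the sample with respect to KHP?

n(NaOH) per titration = 0.01163 × 0.05971 = 6.944 × 10^-4 mol
n(KHC8H4O4) in each aliquot = 6.944 × 10^-4 mol (1:1 ratio)
n(KHC8H4O4) in the whole flask = 6.944 × 10^-4 × 250.0/10.00 = 0.01736 mol
mass of KHC8H4O4 = 0.01736 × 204.22 = 3.545 g
% KHC8H4O4 = 3.545 / 6.925 × 100 = 51.20 %

51.20 %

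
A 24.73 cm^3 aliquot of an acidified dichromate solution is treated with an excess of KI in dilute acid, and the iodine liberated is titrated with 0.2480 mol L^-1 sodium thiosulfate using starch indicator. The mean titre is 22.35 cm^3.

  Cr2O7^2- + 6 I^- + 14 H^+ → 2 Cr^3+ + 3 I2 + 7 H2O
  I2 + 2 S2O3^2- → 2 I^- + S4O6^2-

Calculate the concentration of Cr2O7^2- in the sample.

0.03736 mol/L

n(S2O3^2-) = 0.02235 × 0.2480 = 5.543 × 10^-3 mol
n(I2) = n(S2O3^2-)/2 = 2.771 × 10^-3 mol
From the 1:3 ratio, n(Cr2O7^2-) in the aliquot = 1/3 × 2.771 × 10^-3 = 9.238 × 10^-4 mol
[Cr2O7^2-] = 9.238 × 10^-4 / 0.02473 = 0.03736 mol/L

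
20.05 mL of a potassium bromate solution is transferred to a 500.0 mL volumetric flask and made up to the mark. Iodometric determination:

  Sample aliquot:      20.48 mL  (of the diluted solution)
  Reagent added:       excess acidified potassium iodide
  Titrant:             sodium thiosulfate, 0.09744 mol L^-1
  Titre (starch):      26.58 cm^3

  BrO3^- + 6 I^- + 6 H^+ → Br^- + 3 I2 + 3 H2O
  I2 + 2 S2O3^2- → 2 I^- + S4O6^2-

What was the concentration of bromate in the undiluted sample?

n(S2O3^2-) = 0.02658 × 0.09744 = 2.590 × 10^-3 mol
n(I2) = n(S2O3^2-)/2 = 1.295 × 10^-3 mol
From the 1:3 ratio, n(BrO3^-) in the aliquot = 1/3 × 1.295 × 10^-3 = 4.317 × 10^-4 mol
[BrO3^-]_dilute = 4.317 × 10^-4 / 0.02048 = 0.02108 mol/L
[BrO3^-]_original = 0.02108 × 500.0/20.05 = 0.5256 mol/L

0.5256 mol/L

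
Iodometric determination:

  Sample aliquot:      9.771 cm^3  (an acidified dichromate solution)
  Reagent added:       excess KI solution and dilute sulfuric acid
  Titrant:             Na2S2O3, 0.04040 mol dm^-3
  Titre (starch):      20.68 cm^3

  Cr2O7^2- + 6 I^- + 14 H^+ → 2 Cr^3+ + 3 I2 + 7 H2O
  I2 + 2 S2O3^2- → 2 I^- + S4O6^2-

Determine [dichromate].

0.01425 mol/L

n(S2O3^2-) = 0.02068 × 0.04040 = 8.355 × 10^-4 mol
n(I2) = n(S2O3^2-)/2 = 4.177 × 10^-4 mol
From the 1:3 ratio, n(Cr2O7^2-) in the aliquot = 1/3 × 4.177 × 10^-4 = 1.392 × 10^-4 mol
[Cr2O7^2-] = 1.392 × 10^-4 / 0.009771 = 0.01425 mol/L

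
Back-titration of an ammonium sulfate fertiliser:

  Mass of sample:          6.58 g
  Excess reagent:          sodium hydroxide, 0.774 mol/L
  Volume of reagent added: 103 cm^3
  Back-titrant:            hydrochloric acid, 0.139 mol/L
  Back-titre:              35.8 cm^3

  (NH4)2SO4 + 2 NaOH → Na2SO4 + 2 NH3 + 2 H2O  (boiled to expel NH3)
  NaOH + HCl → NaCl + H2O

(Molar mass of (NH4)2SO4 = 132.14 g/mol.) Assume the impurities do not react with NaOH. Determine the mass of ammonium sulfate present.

4.94 g

n(NaOH) added = 0.103 × 0.774 = 0.0797 mol
n(HCl) used in back-titration = 0.0358 × 0.139 = 4.98 × 10^-3 mol
n(NaOH) left over = 4.98 × 10^-3 mol (1:1 ratio)
n(NaOH) consumed by analyte = 0.0797 − 4.98 × 10^-3 = 0.0747 mol
From the 1:2 ratio, n((NH4)2SO4) = 1/2 × 0.0747 = 0.0374 mol
mass of (NH4)2SO4 = 0.0374 × 132.14 = 4.94 g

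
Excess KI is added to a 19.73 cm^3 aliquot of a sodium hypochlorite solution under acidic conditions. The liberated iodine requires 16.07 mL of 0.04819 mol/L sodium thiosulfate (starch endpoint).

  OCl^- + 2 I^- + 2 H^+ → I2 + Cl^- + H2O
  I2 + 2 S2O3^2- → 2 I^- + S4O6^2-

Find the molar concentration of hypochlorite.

0.01963 mol/L

n(S2O3^2-) = 0.01607 × 0.04819 = 7.744 × 10^-4 mol
n(I2) = n(S2O3^2-)/2 = 3.872 × 10^-4 mol
n(OCl^-) in the aliquot = 3.872 × 10^-4 mol (1:1 ratio)
[OCl^-] = 3.872 × 10^-4 / 0.01973 = 0.01963 mol/L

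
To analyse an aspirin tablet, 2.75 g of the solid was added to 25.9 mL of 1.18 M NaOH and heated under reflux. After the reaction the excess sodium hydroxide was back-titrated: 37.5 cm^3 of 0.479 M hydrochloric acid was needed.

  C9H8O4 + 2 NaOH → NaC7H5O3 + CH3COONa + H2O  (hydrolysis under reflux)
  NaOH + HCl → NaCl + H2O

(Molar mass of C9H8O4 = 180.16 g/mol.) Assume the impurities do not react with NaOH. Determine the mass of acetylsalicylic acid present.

1.13 g

n(NaOH) added = 0.0259 × 1.18 = 0.0306 mol
n(HCl) used in back-titration = 0.0375 × 0.479 = 0.0180 mol
n(NaOH) left over = 0.0180 mol (1:1 ratio)
n(NaOH) consumed by analyte = 0.0306 − 0.0180 = 0.0126 mol
From the 1:2 ratio, n(C9H8O4) = 1/2 × 0.0126 = 6.30 × 10^-3 mol
mass of C9H8O4 = 6.30 × 10^-3 × 180.16 = 1.13 g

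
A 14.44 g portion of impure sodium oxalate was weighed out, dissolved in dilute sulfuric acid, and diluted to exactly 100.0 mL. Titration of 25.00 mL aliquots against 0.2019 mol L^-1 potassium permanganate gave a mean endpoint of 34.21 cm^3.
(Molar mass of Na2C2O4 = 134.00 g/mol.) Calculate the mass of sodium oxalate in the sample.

2 MnO4^- + 5 C2O4^2- + 16 H^+ → 2 Mn^2+ + 10 CO2 + 8 H2O
n(KMnO4) per titration = 0.03421 × 0.2019 = 6.907 × 10^-3 mol
From the 5:2 ratio, n(Na2C2O4) in each aliquot = 5/2 × 6.907 × 10^-3 = 0.01727 mol
n(Na2C2O4) in the whole flask = 0.01727 × 100.0/25.00 = 0.06907 mol
mass of Na2C2O4 = 0.06907 × 134.00 = 9.255 g

9.255 g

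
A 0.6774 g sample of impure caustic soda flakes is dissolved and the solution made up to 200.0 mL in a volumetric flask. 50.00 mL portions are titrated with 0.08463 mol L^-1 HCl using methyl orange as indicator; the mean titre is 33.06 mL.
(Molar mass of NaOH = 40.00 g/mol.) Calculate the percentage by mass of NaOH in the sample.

NaOH + HCl → NaCl + H2O
n(HCl) per titration = 0.03306 × 0.08463 = 2.798 × 10^-3 mol
n(NaOH) in each aliquot = 2.798 × 10^-3 mol (1:1 ratio)
n(NaOH) in the whole flask = 2.798 × 10^-3 × 200.0/50.00 = 0.01119 mol
mass of NaOH = 0.01119 × 40.00 = 0.4477 g
% NaOH = 0.4477 / 0.6774 × 100 = 66.08 %

66.08 %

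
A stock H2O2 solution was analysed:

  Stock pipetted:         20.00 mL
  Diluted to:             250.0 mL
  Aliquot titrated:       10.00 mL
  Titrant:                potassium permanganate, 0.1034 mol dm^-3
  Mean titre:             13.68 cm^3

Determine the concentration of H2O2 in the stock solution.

4.420 mol/L

2 MnO4^- + 5 H2O2 + 6 H^+ → 2 Mn^2+ + 5 O2 + 8 H2O
n(KMnO4) = 0.01368 × 0.1034 = 1.415 × 10^-3 mol
From the 5:2 ratio, n(H2O2) in the aliquot = 5/2 × 1.415 × 10^-3 = 3.536 × 10^-3 mol
[H2O2]_dilute = 3.536 × 10^-3 / 0.01000 = 0.3536 mol/L
Dilution factor = 250.0 / 20.00 = 12.50
[H2O2]_stock = 0.3536 × 12.50 = 4.420 mol/L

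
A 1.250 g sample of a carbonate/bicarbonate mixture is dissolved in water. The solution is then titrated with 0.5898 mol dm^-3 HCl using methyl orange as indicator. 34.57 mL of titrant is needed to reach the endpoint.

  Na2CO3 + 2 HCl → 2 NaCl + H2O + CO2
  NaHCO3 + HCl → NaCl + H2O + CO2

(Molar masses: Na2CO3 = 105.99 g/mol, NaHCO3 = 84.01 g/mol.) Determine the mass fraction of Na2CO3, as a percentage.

n(HCl) = 0.03457 × 0.5898 = 0.02039 mol
Let x = n(Na2CO3), y = n(NaHCO3).
Titrant: 2x + 1y = 0.02039;  mass: 105.99x + 84.01y = 1.250
Solving, x = 7.463 × 10^-3 mol, y = 5.464 × 10^-3 mol
mass of Na2CO3 = 7.463 × 10^-3 × 105.99 = 0.7910 g
% Na2CO3 = 0.7910 / 1.250 × 100 = 63.28 %

63.28 %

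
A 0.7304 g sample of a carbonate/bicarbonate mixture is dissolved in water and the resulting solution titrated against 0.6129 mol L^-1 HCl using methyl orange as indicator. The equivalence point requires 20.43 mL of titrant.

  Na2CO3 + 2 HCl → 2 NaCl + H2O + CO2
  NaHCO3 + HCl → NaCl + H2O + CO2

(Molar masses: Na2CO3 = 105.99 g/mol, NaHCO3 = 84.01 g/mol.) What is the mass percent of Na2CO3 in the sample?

75.22 %

n(HCl) = 0.02043 × 0.6129 = 0.01252 mol
Let x = n(Na2CO3), y = n(NaHCO3).
Titrant: 2x + 1y = 0.01252;  mass: 105.99x + 84.01y = 0.7304
Solving, x = 5.184 × 10^-3 mol, y = 2.154 × 10^-3 mol
mass of Na2CO3 = 5.184 × 10^-3 × 105.99 = 0.5494 g
% Na2CO3 = 0.5494 / 0.7304 × 100 = 75.22 %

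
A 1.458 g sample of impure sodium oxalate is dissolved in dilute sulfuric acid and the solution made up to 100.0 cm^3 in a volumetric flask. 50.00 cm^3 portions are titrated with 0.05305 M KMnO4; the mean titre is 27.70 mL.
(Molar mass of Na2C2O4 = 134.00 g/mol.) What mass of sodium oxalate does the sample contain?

2 MnO4^- + 5 C2O4^2- + 16 H^+ → 2 Mn^2+ + 10 CO2 + 8 H2O
n(KMnO4) per titration = 0.02770 × 0.05305 = 1.469 × 10^-3 mol
From the 5:2 ratio, n(Na2C2O4) in each aliquot = 5/2 × 1.469 × 10^-3 = 3.674 × 10^-3 mol
n(Na2C2O4) in the whole flask = 3.674 × 10^-3 × 100.0/50.00 = 7.347 × 10^-3 mol
mass of Na2C2O4 = 7.347 × 10^-3 × 134.00 = 0.9846 g

0.9846 g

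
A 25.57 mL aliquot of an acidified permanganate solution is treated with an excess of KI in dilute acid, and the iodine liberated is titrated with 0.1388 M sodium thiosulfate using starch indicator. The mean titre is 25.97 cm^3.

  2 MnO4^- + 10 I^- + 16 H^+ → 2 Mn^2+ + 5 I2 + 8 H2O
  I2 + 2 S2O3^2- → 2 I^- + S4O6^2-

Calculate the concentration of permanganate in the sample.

n(S2O3^2-) = 0.02597 × 0.1388 = 3.605 × 10^-3 mol
n(I2) = n(S2O3^2-)/2 = 1.802 × 10^-3 mol
From the 2:5 ratio, n(MnO4^-) in the aliquot = 2/5 × 1.802 × 10^-3 = 7.209 × 10^-4 mol
[MnO4^-] = 7.209 × 10^-4 / 0.02557 = 0.02819 mol/L

0.02819 M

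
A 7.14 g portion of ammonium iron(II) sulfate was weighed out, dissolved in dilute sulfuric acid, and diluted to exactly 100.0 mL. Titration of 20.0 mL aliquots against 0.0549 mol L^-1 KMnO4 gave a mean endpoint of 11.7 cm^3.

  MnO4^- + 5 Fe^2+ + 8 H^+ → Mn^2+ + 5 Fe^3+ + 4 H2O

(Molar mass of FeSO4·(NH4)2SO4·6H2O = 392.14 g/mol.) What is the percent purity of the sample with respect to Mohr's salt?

n(KMnO4) per titration = 0.0117 × 0.0549 = 6.42 × 10^-4 mol
From the 5:1 ratio, n(FeSO4·(NH4)2SO4·6H2O) in each aliquot = 5/1 × 6.42 × 10^-4 = 3.21 × 10^-3 mol
n(FeSO4·(NH4)2SO4·6H2O) in the whole flask = 3.21 × 10^-3 × 100.0/20.0 = 0.0161 mol
mass of FeSO4·(NH4)2SO4·6H2O = 0.0161 × 392.14 = 6.30 g
% FeSO4·(NH4)2SO4·6H2O = 6.30 / 7.14 × 100 = 88.2 %

88.2 %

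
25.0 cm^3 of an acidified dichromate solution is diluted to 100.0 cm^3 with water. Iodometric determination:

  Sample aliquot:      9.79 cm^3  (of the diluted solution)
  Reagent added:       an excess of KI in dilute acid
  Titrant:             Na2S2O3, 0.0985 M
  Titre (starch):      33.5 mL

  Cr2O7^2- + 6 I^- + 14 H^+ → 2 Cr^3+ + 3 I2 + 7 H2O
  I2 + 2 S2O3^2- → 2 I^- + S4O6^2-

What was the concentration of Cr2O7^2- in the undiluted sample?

n(S2O3^2-) = 0.0335 × 0.0985 = 3.30 × 10^-3 mol
n(I2) = n(S2O3^2-)/2 = 1.65 × 10^-3 mol
From the 1:3 ratio, n(Cr2O7^2-) in the aliquot = 1/3 × 1.65 × 10^-3 = 5.50 × 10^-4 mol
[Cr2O7^2-]_dilute = 5.50 × 10^-4 / 0.00979 = 0.0562 mol/L
[Cr2O7^2-]_original = 0.0562 × 100.0/25.0 = 0.225 mol/L

0.225 M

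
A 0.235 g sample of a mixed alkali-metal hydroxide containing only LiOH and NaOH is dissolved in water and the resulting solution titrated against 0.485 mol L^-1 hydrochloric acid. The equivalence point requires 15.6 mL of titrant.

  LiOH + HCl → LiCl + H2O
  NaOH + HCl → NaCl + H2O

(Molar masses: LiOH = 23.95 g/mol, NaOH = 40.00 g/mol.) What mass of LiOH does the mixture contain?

n(HCl) = 0.0156 × 0.485 = 7.57 × 10^-3 mol
Let x = n(LiOH), y = n(NaOH).
Titrant: 1x + 1y = 7.57 × 10^-3;  mass: 23.95x + 40.00y = 0.235
Solving, x = 4.21 × 10^-3 mol, y = 3.35 × 10^-3 mol
mass of LiOH = 4.21 × 10^-3 × 23.95 = 0.101 g

0.101 g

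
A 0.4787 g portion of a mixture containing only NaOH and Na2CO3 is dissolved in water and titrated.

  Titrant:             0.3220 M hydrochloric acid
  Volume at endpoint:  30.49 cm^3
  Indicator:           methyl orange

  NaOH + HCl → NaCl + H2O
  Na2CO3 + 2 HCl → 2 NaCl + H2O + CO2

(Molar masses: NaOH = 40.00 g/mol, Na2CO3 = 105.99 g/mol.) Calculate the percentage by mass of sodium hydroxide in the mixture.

26.75 %

n(HCl) = 0.03049 × 0.3220 = 9.818 × 10^-3 mol
Let x = n(NaOH), y = n(Na2CO3).
Titrant: 1x + 2y = 9.818 × 10^-3;  mass: 40.00x + 105.99y = 0.4787
Solving, x = 3.201 × 10^-3 mol, y = 3.309 × 10^-3 mol
mass of NaOH = 3.201 × 10^-3 × 40.00 = 0.1280 g
% NaOH = 0.1280 / 0.4787 × 100 = 26.75 %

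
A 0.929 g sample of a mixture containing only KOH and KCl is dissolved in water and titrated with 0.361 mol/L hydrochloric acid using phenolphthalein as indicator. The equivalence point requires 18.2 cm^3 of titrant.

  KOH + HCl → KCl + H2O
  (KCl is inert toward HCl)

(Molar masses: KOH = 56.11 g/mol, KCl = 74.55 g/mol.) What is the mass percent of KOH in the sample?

39.7 %

n(HCl) = 0.0182 × 0.361 = 6.57 × 10^-3 mol
Let x = n(KOH), y = n(KCl).
Titrant: 1x = 6.57 × 10^-3;  mass: 56.11x + 74.55y = 0.929
Solving, x = 6.57 × 10^-3 mol, y = 7.52 × 10^-3 mol
mass of KOH = 6.57 × 10^-3 × 56.11 = 0.369 g
% KOH = 0.369 / 0.929 × 100 = 39.7 %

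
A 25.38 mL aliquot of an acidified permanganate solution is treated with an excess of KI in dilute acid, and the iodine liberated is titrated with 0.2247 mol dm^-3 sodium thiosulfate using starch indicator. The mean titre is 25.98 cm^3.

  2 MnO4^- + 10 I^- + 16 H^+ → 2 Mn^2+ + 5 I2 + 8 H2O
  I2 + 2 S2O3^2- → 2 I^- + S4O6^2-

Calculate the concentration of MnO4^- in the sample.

n(S2O3^2-) = 0.02598 × 0.2247 = 5.838 × 10^-3 mol
n(I2) = n(S2O3^2-)/2 = 2.919 × 10^-3 mol
From the 2:5 ratio, n(MnO4^-) in the aliquot = 2/5 × 2.919 × 10^-3 = 1.168 × 10^-3 mol
[MnO4^-] = 1.168 × 10^-3 / 0.02538 = 0.04600 mol/L

0.04600 mol/L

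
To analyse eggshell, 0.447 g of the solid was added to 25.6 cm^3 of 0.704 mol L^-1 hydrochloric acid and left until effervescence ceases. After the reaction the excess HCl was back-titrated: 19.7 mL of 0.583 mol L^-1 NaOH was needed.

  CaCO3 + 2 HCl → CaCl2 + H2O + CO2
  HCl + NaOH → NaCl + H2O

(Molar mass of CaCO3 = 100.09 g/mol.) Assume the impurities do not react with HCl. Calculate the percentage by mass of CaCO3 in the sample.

n(HCl) added = 0.0256 × 0.704 = 0.0180 mol
n(NaOH) used in back-titration = 0.0197 × 0.583 = 0.0115 mol
n(HCl) left over = 0.0115 mol (1:1 ratio)
n(HCl) consumed by analyte = 0.0180 − 0.0115 = 6.54 × 10^-3 mol
From the 1:2 ratio, n(CaCO3) = 1/2 × 6.54 × 10^-3 = 3.27 × 10^-3 mol
mass of CaCO3 = 3.27 × 10^-3 × 100.09 = 0.327 g
% CaCO3 = 0.327 / 0.447 × 100 = 73.2 %

73.2 %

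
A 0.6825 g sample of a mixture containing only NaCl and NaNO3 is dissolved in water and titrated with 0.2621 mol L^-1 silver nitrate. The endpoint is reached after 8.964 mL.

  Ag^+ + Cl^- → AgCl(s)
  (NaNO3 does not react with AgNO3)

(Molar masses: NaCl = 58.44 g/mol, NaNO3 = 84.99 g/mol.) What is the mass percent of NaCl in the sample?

n(AgNO3) = 0.008964 × 0.2621 = 2.349 × 10^-3 mol
Let x = n(NaCl), y = n(NaNO3).
Titrant: 1x = 2.349 × 10^-3;  mass: 58.44x + 84.99y = 0.6825
Solving, x = 2.349 × 10^-3 mol, y = 6.415 × 10^-3 mol
mass of NaCl = 2.349 × 10^-3 × 58.44 = 0.1373 g
% NaCl = 0.1373 / 0.6825 × 100 = 20.12 %

20.12 %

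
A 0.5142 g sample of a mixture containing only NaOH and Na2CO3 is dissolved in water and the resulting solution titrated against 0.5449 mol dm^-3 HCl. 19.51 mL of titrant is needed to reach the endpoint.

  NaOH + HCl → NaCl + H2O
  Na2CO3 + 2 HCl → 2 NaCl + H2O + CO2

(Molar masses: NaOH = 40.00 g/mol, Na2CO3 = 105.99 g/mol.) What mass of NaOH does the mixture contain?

n(HCl) = 0.01951 × 0.5449 = 0.01063 mol
Let x = n(NaOH), y = n(Na2CO3).
Titrant: 1x + 2y = 0.01063;  mass: 40.00x + 105.99y = 0.5142
Solving, x = 3.785 × 10^-3 mol, y = 3.423 × 10^-3 mol
mass of NaOH = 3.785 × 10^-3 × 40.00 = 0.1514 g

0.1514 g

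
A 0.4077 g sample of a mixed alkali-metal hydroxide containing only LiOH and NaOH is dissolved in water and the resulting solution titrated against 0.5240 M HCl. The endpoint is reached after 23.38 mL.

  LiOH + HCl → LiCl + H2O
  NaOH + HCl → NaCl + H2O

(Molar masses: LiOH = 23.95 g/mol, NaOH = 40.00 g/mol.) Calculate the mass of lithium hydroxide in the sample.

n(HCl) = 0.02338 × 0.5240 = 0.01225 mol
Let x = n(LiOH), y = n(NaOH).
Titrant: 1x + 1y = 0.01225;  mass: 23.95x + 40.00y = 0.4077
Solving, x = 5.131 × 10^-3 mol, y = 7.121 × 10^-3 mol
mass of LiOH = 5.131 × 10^-3 × 23.95 = 0.1229 g

0.1229 g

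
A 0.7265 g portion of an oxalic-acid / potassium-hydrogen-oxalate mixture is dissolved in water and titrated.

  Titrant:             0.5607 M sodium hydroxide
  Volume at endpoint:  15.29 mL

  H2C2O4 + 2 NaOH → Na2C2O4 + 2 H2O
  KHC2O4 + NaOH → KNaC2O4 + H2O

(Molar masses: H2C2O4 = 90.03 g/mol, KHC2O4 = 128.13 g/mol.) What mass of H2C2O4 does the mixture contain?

n(NaOH) = 0.01529 × 0.5607 = 8.573 × 10^-3 mol
Let x = n(H2C2O4), y = n(KHC2O4).
Titrant: 2x + 1y = 8.573 × 10^-3;  mass: 90.03x + 128.13y = 0.7265
Solving, x = 2.238 × 10^-3 mol, y = 4.098 × 10^-3 mol
mass of H2C2O4 = 2.238 × 10^-3 × 90.03 = 0.2015 g

0.2015 g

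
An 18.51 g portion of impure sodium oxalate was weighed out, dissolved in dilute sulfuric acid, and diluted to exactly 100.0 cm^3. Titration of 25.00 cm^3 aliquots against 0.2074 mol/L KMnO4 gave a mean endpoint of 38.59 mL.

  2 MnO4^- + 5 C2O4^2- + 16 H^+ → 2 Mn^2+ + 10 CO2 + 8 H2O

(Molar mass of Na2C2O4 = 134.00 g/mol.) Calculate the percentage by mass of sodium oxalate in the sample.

57.94 %

n(KMnO4) per titration = 0.03859 × 0.2074 = 8.004 × 10^-3 mol
From the 5:2 ratio, n(Na2C2O4) in each aliquot = 5/2 × 8.004 × 10^-3 = 0.02001 mol
n(Na2C2O4) in the whole flask = 0.02001 × 100.0/25.00 = 0.08004 mol
mass of Na2C2O4 = 0.08004 × 134.00 = 10.72 g
% Na2C2O4 = 10.72 / 18.51 × 100 = 57.94 %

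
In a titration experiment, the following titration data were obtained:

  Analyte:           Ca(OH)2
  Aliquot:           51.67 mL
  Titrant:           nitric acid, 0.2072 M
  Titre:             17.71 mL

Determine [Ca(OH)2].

Ca(OH)2 + 2 HNO3 → Ca(NO3)2 + 2 H2O
n(HNO3) = 0.01771 L × 0.2072 mol/L = 3.670 × 10^-3 mol
From the 1:2 mole ratio, n(Ca(OH)2) = 1/2 × 3.670 × 10^-3 = 1.835 × 10^-3 mol
[Ca(OH)2] = 1.835 × 10^-3 mol / 0.05167 L = 0.03551 mol/L

0.03551 M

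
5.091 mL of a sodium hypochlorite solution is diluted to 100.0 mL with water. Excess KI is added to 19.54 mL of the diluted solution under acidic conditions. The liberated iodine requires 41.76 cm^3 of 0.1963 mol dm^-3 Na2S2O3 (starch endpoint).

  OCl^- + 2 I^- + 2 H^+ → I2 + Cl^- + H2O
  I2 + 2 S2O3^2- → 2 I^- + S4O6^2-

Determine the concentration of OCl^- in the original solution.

n(S2O3^2-) = 0.04176 × 0.1963 = 8.197 × 10^-3 mol
n(I2) = n(S2O3^2-)/2 = 4.099 × 10^-3 mol
n(OCl^-) in the aliquot = 4.099 × 10^-3 mol (1:1 ratio)
[OCl^-]_dilute = 4.099 × 10^-3 / 0.01954 = 0.2098 mol/L
[OCl^-]_original = 0.2098 × 100.0/5.091 = 4.120 mol/L

4.120 mol/L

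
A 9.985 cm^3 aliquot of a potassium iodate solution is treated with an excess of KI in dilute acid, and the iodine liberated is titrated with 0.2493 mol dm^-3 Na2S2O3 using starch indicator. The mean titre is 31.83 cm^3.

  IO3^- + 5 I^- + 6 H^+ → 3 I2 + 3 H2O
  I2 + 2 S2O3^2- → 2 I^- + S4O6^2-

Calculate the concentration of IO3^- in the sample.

n(S2O3^2-) = 0.03183 × 0.2493 = 7.935 × 10^-3 mol
n(I2) = n(S2O3^2-)/2 = 3.968 × 10^-3 mol
From the 1:3 ratio, n(IO3^-) in the aliquot = 1/3 × 3.968 × 10^-3 = 1.323 × 10^-3 mol
[IO3^-] = 1.323 × 10^-3 / 0.009985 = 0.1325 mol/L

0.1325 mol/L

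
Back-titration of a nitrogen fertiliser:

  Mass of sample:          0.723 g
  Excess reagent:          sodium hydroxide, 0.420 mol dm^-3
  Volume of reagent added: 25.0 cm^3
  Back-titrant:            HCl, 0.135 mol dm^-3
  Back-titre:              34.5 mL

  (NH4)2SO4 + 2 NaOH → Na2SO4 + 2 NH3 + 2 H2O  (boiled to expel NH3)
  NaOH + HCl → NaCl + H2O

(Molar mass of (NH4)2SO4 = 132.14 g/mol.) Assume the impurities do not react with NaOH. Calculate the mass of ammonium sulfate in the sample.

n(NaOH) added = 0.0250 × 0.420 = 0.0105 mol
n(HCl) used in back-titration = 0.0345 × 0.135 = 4.66 × 10^-3 mol
n(NaOH) left over = 4.66 × 10^-3 mol (1:1 ratio)
n(NaOH) consumed by analyte = 0.0105 − 4.66 × 10^-3 = 5.84 × 10^-3 mol
From the 1:2 ratio, n((NH4)2SO4) = 1/2 × 5.84 × 10^-3 = 2.92 × 10^-3 mol
mass of (NH4)2SO4 = 2.92 × 10^-3 × 132.14 = 0.386 g

0.386 g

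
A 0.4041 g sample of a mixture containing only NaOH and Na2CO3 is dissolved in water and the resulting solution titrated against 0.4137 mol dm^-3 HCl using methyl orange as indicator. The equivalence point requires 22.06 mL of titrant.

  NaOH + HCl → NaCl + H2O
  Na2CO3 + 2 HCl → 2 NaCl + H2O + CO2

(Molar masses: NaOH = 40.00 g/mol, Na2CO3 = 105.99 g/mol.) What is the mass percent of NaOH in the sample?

n(HCl) = 0.02206 × 0.4137 = 9.126 × 10^-3 mol
Let x = n(NaOH), y = n(Na2CO3).
Titrant: 1x + 2y = 9.126 × 10^-3;  mass: 40.00x + 105.99y = 0.4041
Solving, x = 6.121 × 10^-3 mol, y = 1.503 × 10^-3 mol
mass of NaOH = 6.121 × 10^-3 × 40.00 = 0.2448 g
% NaOH = 0.2448 / 0.4041 × 100 = 60.59 %

60.59 %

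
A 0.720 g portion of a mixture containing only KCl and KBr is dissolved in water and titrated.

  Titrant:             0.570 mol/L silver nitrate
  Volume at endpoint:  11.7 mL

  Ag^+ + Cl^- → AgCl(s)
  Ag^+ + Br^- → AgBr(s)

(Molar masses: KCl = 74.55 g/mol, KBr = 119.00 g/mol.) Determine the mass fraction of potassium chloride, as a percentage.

n(AgNO3) = 0.0117 × 0.570 = 6.67 × 10^-3 mol
Let x = n(KCl), y = n(KBr).
Titrant: 1x + 1y = 6.67 × 10^-3;  mass: 74.55x + 119.00y = 0.720
Solving, x = 1.66 × 10^-3 mol, y = 5.01 × 10^-3 mol
mass of KCl = 1.66 × 10^-3 × 74.55 = 0.123 g
% KCl = 0.123 / 0.720 × 100 = 17.1 %

17.1 %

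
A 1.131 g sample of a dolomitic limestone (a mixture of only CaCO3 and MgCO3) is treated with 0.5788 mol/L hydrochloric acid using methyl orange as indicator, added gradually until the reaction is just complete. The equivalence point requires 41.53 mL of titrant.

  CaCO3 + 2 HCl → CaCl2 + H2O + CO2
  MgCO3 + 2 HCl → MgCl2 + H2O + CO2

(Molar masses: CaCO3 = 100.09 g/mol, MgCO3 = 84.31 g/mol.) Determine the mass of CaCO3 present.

n(HCl) = 0.04153 × 0.5788 = 0.02404 mol
Let x = n(CaCO3), y = n(MgCO3).
Titrant: 2x + 2y = 0.02404;  mass: 100.09x + 84.31y = 1.131
Solving, x = 7.459 × 10^-3 mol, y = 4.560 × 10^-3 mol
mass of CaCO3 = 7.459 × 10^-3 × 100.09 = 0.7465 g

0.7465 g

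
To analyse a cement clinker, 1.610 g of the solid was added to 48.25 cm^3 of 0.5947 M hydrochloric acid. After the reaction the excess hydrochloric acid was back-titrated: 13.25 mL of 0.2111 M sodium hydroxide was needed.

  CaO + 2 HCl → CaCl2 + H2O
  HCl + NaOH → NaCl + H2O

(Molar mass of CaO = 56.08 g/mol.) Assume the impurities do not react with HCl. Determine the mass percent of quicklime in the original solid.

45.10 %

n(HCl) added = 0.04825 × 0.5947 = 0.02869 mol
n(NaOH) used in back-titration = 0.01325 × 0.2111 = 2.797 × 10^-3 mol
n(HCl) left over = 2.797 × 10^-3 mol (1:1 ratio)
n(HCl) consumed by analyte = 0.02869 − 2.797 × 10^-3 = 0.02590 mol
From the 1:2 ratio, n(CaO) = 1/2 × 0.02590 = 0.01295 mol
mass of CaO = 0.01295 × 56.08 = 0.7262 g
% CaO = 0.7262 / 1.610 × 100 = 45.10 %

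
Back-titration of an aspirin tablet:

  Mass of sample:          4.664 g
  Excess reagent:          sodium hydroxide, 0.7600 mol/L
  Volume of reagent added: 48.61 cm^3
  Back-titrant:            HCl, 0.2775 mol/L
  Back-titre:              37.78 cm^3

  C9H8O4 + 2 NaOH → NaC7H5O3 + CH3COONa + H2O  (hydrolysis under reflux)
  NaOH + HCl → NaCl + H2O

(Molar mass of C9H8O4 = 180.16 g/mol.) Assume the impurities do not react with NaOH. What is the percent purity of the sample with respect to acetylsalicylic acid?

51.10 %

n(NaOH) added = 0.04861 × 0.7600 = 0.03694 mol
n(HCl) used in back-titration = 0.03778 × 0.2775 = 0.01048 mol
n(NaOH) left over = 0.01048 mol (1:1 ratio)
n(NaOH) consumed by analyte = 0.03694 − 0.01048 = 0.02646 mol
From the 1:2 ratio, n(C9H8O4) = 1/2 × 0.02646 = 0.01323 mol
mass of C9H8O4 = 0.01323 × 180.16 = 2.383 g
% C9H8O4 = 2.383 / 4.664 × 100 = 51.10 %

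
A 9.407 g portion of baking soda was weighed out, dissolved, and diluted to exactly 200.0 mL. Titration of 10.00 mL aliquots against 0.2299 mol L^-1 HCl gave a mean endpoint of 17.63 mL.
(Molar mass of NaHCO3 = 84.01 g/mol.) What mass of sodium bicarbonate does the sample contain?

NaHCO3 + HCl → NaCl + H2O + CO2
n(HCl) per titration = 0.01763 × 0.2299 = 4.053 × 10^-3 mol
n(NaHCO3) in each aliquot = 4.053 × 10^-3 mol (1:1 ratio)
n(NaHCO3) in the whole flask = 4.053 × 10^-3 × 200.0/10.00 = 0.08106 mol
mass of NaHCO3 = 0.08106 × 84.01 = 6.810 g

6.810 g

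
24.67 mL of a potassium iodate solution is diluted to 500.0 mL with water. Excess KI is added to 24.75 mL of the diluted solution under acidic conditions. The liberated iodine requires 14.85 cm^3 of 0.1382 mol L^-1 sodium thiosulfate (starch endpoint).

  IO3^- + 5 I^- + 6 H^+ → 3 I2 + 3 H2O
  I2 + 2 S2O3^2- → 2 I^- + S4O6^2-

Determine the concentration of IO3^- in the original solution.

n(S2O3^2-) = 0.01485 × 0.1382 = 2.052 × 10^-3 mol
n(I2) = n(S2O3^2-)/2 = 1.026 × 10^-3 mol
From the 1:3 ratio, n(IO3^-) in the aliquot = 1/3 × 1.026 × 10^-3 = 3.420 × 10^-4 mol
[IO3^-]_dilute = 3.420 × 10^-4 / 0.02475 = 0.01382 mol/L
[IO3^-]_original = 0.01382 × 500.0/24.67 = 0.2801 mol/L

0.2801 mol/L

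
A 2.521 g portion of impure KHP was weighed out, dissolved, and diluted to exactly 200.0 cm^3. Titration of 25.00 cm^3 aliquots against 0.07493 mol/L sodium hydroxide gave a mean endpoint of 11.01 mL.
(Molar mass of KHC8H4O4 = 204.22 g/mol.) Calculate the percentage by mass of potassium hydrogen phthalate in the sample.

KHC8H4O4 + NaOH → KNaC8H4O4 + H2O
n(NaOH) per titration = 0.01101 × 0.07493 = 8.250 × 10^-4 mol
n(KHC8H4O4) in each aliquot = 8.250 × 10^-4 mol (1:1 ratio)
n(KHC8H4O4) in the whole flask = 8.250 × 10^-4 × 200.0/25.00 = 6.600 × 10^-3 mol
mass of KHC8H4O4 = 6.600 × 10^-3 × 204.22 = 1.348 g
% KHC8H4O4 = 1.348 / 2.521 × 100 = 53.46 %

53.46 %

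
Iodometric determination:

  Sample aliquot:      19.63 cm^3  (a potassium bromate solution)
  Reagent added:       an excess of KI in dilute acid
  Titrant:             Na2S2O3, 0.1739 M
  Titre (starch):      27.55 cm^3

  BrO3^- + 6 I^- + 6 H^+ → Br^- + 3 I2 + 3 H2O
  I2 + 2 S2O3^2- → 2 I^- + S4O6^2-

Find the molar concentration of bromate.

0.04068 M

n(S2O3^2-) = 0.02755 × 0.1739 = 4.791 × 10^-3 mol
n(I2) = n(S2O3^2-)/2 = 2.395 × 10^-3 mol
From the 1:3 ratio, n(BrO3^-) in the aliquot = 1/3 × 2.395 × 10^-3 = 7.985 × 10^-4 mol
[BrO3^-] = 7.985 × 10^-4 / 0.01963 = 0.04068 mol/L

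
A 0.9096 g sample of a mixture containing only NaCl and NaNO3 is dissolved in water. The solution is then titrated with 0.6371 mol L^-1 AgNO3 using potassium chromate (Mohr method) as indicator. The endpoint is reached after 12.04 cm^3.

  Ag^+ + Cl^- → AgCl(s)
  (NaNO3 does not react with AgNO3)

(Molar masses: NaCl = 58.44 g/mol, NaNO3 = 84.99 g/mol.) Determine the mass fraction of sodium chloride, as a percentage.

49.28 %

n(AgNO3) = 0.01204 × 0.6371 = 7.671 × 10^-3 mol
Let x = n(NaCl), y = n(NaNO3).
Titrant: 1x = 7.671 × 10^-3;  mass: 58.44x + 84.99y = 0.9096
Solving, x = 7.671 × 10^-3 mol, y = 5.428 × 10^-3 mol
mass of NaCl = 7.671 × 10^-3 × 58.44 = 0.4483 g
% NaCl = 0.4483 / 0.9096 × 100 = 49.28 %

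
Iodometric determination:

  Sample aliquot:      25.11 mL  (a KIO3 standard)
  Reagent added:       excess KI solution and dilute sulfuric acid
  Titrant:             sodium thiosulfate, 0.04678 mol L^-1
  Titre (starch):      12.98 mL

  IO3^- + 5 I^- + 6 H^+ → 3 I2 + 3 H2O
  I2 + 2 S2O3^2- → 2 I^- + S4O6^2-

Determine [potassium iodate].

0.004030 mol/L

n(S2O3^2-) = 0.01298 × 0.04678 = 6.072 × 10^-4 mol
n(I2) = n(S2O3^2-)/2 = 3.036 × 10^-4 mol
From the 1:3 ratio, n(IO3^-) in the aliquot = 1/3 × 3.036 × 10^-4 = 1.012 × 10^-4 mol
[IO3^-] = 1.012 × 10^-4 / 0.02511 = 0.004030 mol/L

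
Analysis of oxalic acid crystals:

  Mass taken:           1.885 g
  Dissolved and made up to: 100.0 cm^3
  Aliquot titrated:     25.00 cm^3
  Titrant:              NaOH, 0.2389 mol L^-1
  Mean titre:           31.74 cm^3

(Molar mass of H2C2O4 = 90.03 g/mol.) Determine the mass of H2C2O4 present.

H2C2O4 + 2 NaOH → Na2C2O4 + 2 H2O
n(NaOH) per titration = 0.03174 × 0.2389 = 7.583 × 10^-3 mol
From the 1:2 ratio, n(H2C2O4) in each aliquot = 1/2 × 7.583 × 10^-3 = 3.791 × 10^-3 mol
n(H2C2O4) in the whole flask = 3.791 × 10^-3 × 100.0/25.00 = 0.01517 mol
mass of H2C2O4 = 0.01517 × 90.03 = 1.365 g

1.365 g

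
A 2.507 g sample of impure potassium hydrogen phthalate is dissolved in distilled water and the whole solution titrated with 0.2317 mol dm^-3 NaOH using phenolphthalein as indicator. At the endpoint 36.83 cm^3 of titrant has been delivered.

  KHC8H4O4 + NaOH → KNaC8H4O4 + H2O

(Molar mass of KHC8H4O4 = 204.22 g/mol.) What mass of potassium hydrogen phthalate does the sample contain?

1.743 g

n(NaOH) = 0.03683 L × 0.2317 mol/L = 8.534 × 10^-3 mol
n(KHC8H4O4) = 8.534 × 10^-3 mol (1:1 ratio)
mass of KHC8H4O4 = 8.534 × 10^-3 × 204.22 g/mol = 1.743 g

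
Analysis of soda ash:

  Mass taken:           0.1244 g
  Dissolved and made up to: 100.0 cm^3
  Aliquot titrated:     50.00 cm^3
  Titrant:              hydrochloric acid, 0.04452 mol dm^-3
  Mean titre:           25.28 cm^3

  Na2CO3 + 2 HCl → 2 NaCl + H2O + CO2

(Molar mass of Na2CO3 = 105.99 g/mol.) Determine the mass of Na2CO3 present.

n(HCl) per titration = 0.02528 × 0.04452 = 1.125 × 10^-3 mol
From the 1:2 ratio, n(Na2CO3) in each aliquot = 1/2 × 1.125 × 10^-3 = 5.627 × 10^-4 mol
n(Na2CO3) in the whole flask = 5.627 × 10^-4 × 100.0/50.00 = 1.125 × 10^-3 mol
mass of Na2CO3 = 1.125 × 10^-3 × 105.99 = 0.1193 g

0.1193 g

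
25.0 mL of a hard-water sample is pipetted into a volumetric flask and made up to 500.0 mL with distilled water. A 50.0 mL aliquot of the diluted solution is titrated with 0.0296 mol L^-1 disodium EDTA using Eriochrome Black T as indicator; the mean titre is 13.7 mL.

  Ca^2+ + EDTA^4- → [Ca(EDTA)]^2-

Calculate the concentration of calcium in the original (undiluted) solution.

0.162 mol/L

n(EDTA) = 0.0137 × 0.0296 = 4.06 × 10^-4 mol
n(Ca2+) in the aliquot = 4.06 × 10^-4 mol (1:1 ratio)
[Ca2+]_dilute = 4.06 × 10^-4 / 0.0500 = 0.00811 mol/L
Dilution factor = 500.0 / 25.0 = 20.00
[Ca2+]_stock = 0.00811 × 20.00 = 0.162 mol/L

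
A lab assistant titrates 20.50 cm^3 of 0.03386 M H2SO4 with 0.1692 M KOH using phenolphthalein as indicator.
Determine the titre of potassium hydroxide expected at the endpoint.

H2SO4 + 2 KOH → K2SO4 + 2 H2O
n(H2SO4) = 0.02050 L × 0.03386 mol/L = 6.941 × 10^-4 mol
From the 2:1 stoichiometry, n(KOH) = 2/1 × 6.941 × 10^-4 = 1.388 × 10^-3 mol
V(KOH) = 1.388 × 10^-3 mol / 0.1692 mol/L = 0.008205 L = 8.205 mL

8.205 mL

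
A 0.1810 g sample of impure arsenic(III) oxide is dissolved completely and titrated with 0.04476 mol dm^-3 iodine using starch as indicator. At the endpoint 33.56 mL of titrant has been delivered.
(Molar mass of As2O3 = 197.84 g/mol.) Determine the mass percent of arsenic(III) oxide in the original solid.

As2O3 + 2 I2 + 2 H2O → As2O5 + 4 HI
n(I2) = 0.03356 L × 0.04476 mol/L = 1.502 × 10^-3 mol
From the 1:2 ratio, n(As2O3) = 1/2 × 1.502 × 10^-3 = 7.511 × 10^-4 mol
mass of As2O3 = 7.511 × 10^-4 × 197.84 g/mol = 0.1486 g
% As2O3 = 0.1486 / 0.1810 × 100 = 82.10 %

82.10 %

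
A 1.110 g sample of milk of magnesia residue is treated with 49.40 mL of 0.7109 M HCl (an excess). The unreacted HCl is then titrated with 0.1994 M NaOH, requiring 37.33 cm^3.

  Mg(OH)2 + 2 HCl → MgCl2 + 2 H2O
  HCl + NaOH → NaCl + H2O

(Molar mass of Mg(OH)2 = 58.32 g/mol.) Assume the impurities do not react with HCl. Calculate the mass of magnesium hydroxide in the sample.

n(HCl) added = 0.04940 × 0.7109 = 0.03512 mol
n(NaOH) used in back-titration = 0.03733 × 0.1994 = 7.444 × 10^-3 mol
n(HCl) left over = 7.444 × 10^-3 mol (1:1 ratio)
n(HCl) consumed by analyte = 0.03512 − 7.444 × 10^-3 = 0.02767 mol
From the 1:2 ratio, n(Mg(OH)2) = 1/2 × 0.02767 = 0.01384 mol
mass of Mg(OH)2 = 0.01384 × 58.32 = 0.8070 g

0.8070 g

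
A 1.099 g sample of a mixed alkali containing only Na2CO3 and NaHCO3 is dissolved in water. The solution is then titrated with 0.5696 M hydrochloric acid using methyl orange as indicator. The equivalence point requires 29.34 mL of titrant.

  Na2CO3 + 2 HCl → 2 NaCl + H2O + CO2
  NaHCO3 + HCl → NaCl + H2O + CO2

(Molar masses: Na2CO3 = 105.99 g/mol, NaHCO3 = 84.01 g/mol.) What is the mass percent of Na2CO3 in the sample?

n(HCl) = 0.02934 × 0.5696 = 0.01671 mol
Let x = n(Na2CO3), y = n(NaHCO3).
Titrant: 2x + 1y = 0.01671;  mass: 105.99x + 84.01y = 1.099
Solving, x = 4.917 × 10^-3 mol, y = 6.879 × 10^-3 mol
mass of Na2CO3 = 4.917 × 10^-3 × 105.99 = 0.5211 g
% Na2CO3 = 0.5211 / 1.099 × 100 = 47.42 %

47.42 %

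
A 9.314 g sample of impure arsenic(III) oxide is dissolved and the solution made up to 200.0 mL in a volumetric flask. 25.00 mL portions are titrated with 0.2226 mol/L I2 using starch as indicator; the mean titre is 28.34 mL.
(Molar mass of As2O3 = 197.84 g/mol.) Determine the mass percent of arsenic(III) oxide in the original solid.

As2O3 + 2 I2 + 2 H2O → As2O5 + 4 HI
n(I2) per titration = 0.02834 × 0.2226 = 6.308 × 10^-3 mol
From the 1:2 ratio, n(As2O3) in each aliquot = 1/2 × 6.308 × 10^-3 = 3.154 × 10^-3 mol
n(As2O3) in the whole flask = 3.154 × 10^-3 × 200.0/25.00 = 0.02523 mol
mass of As2O3 = 0.02523 × 197.84 = 4.992 g
% As2O3 = 4.992 / 9.314 × 100 = 53.60 %

53.60 %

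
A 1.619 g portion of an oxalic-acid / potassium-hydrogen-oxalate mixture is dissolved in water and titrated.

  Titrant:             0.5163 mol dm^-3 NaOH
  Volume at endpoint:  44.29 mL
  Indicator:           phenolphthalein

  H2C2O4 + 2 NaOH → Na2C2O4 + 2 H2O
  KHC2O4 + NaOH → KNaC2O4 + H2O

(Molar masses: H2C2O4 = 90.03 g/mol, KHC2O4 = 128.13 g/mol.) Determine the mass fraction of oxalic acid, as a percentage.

43.85 %

n(NaOH) = 0.04429 × 0.5163 = 0.02287 mol
Let x = n(H2C2O4), y = n(KHC2O4).
Titrant: 2x + 1y = 0.02287;  mass: 90.03x + 128.13y = 1.619
Solving, x = 7.886 × 10^-3 mol, y = 7.094 × 10^-3 mol
mass of H2C2O4 = 7.886 × 10^-3 × 90.03 = 0.7100 g
% H2C2O4 = 0.7100 / 1.619 × 100 = 43.85 %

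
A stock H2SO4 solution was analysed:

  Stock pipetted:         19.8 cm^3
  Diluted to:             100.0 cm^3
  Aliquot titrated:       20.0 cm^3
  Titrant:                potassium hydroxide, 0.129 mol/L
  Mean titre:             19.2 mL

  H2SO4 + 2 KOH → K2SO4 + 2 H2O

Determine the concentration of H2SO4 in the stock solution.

0.313 mol/L

n(KOH) = 0.0192 × 0.129 = 2.48 × 10^-3 mol
From the 1:2 ratio, n(H2SO4) in the aliquot = 1/2 × 2.48 × 10^-3 = 1.24 × 10^-3 mol
[H2SO4]_dilute = 1.24 × 10^-3 / 0.0200 = 0.0619 mol/L
Dilution factor = 100.0 / 19.8 = 5.051
[H2SO4]_stock = 0.0619 × 5.051 = 0.313 mol/L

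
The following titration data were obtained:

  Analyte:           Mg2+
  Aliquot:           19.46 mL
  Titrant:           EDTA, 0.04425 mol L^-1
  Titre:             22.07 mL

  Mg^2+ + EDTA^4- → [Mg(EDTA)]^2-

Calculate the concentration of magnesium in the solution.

0.05018 mol/L

n(EDTA) = 0.02207 L × 0.04425 mol/L = 9.766 × 10^-4 mol
n(Mg2+) = 9.766 × 10^-4 mol (1:1 mole ratio)
[Mg2+] = 9.766 × 10^-4 mol / 0.01946 L = 0.05018 mol/L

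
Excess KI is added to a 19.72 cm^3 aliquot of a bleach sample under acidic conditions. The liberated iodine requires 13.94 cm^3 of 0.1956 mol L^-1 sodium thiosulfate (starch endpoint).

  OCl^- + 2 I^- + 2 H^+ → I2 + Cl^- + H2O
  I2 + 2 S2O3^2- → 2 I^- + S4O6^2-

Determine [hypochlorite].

n(S2O3^2-) = 0.01394 × 0.1956 = 2.727 × 10^-3 mol
n(I2) = n(S2O3^2-)/2 = 1.363 × 10^-3 mol
n(OCl^-) in the aliquot = 1.363 × 10^-3 mol (1:1 ratio)
[OCl^-] = 1.363 × 10^-3 / 0.01972 = 0.06913 mol/L

0.06913 mol/L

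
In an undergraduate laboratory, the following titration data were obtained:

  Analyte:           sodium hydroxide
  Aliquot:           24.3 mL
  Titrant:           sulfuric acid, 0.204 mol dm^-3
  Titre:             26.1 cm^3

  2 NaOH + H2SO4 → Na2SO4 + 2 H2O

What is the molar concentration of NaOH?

0.438 mol/L

n(H2SO4) = 0.0261 L × 0.204 mol/L = 5.32 × 10^-3 mol
From the 2:1 mole ratio, n(NaOH) = 2/1 × 5.32 × 10^-3 = 0.0106 mol
[NaOH] = 0.0106 mol / 0.0243 L = 0.438 mol/L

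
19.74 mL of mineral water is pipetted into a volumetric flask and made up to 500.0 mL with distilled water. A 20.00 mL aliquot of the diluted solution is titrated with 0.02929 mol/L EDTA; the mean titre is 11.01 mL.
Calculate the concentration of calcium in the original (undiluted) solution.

0.4084 mol/L

Ca^2+ + EDTA^4- → [Ca(EDTA)]^2-
n(EDTA) = 0.01101 × 0.02929 = 3.225 × 10^-4 mol
n(Ca2+) in the aliquot = 3.225 × 10^-4 mol (1:1 ratio)
[Ca2+]_dilute = 3.225 × 10^-4 / 0.02000 = 0.01612 mol/L
Dilution factor = 500.0 / 19.74 = 25.33
[Ca2+]_stock = 0.01612 × 25.33 = 0.4084 mol/L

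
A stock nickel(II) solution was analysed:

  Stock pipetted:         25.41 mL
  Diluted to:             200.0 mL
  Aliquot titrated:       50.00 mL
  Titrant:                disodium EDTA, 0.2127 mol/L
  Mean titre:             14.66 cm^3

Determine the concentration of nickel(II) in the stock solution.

Ni^2+ + EDTA^4- → [Ni(EDTA)]^2-
n(EDTA) = 0.01466 × 0.2127 = 3.118 × 10^-3 mol
n(Ni2+) in the aliquot = 3.118 × 10^-3 mol (1:1 ratio)
[Ni2+]_dilute = 3.118 × 10^-3 / 0.05000 = 0.06236 mol/L
Dilution factor = 200.0 / 25.41 = 7.871
[Ni2+]_stock = 0.06236 × 7.871 = 0.4909 mol/L

0.4909 mol/L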